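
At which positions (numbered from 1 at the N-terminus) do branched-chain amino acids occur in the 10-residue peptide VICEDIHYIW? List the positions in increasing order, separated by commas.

1, 2, 6, 9

Valine (V), leucine (L), and isoleucine (I) are the branched-chain amino acids.
Matching residues: V1, I2, I6, I9.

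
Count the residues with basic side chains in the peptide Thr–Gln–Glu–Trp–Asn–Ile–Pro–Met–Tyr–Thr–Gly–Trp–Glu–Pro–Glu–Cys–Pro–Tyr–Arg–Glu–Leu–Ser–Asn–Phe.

The basic amino acids are Lys (K), Arg (R), and His (H).
Matching residues: Arg19.

1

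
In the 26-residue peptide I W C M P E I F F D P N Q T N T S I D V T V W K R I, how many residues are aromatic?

F, W, and Y each carry an aromatic ring on the side chain.
Matching residues: W2, F8, F9, W23.

4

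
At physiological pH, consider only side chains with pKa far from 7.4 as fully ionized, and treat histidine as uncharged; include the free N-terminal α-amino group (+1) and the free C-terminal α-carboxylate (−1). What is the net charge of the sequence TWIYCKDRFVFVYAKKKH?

+4

The side chains ionized at physiological pH are Lys/Arg (+1) and Asp/Glu (−1); with His treated as neutral, nothing else contributes.
Positive (K, R): K6, R8, K15, K16, K17 → +5.
Negative (D, E): D7 → −1.
The N-terminus (+1) and C-terminus (−1) cancel.
Net charge = (+5) + (−1) = +4.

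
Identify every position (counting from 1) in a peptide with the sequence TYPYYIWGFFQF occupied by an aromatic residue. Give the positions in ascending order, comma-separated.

Matching residues: Y2, Y4, Y5, W7, F9, F10, F12.

2, 4, 5, 7, 9, 10, 12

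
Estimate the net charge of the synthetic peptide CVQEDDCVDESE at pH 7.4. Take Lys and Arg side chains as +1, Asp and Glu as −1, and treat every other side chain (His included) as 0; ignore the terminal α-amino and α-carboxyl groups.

Positive (K, R): none → +0.
Negative (D, E): E4, D5, D6, D9, E10, E12 → −6.
Net charge = (+0) + (−6) = −6.

-6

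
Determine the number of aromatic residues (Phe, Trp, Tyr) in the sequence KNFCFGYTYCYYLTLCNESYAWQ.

8

Matching residues: F3, F5, Y7, Y9, Y11, Y12, Y20, W22.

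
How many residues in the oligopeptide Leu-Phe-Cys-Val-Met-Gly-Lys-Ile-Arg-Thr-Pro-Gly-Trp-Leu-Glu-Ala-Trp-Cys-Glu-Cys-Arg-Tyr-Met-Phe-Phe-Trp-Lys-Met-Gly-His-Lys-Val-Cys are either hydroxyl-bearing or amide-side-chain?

2

Hydroxyl-bearing: S, T, Y. Amide-side-chain: N, Q.
Hydroxyl-bearing residues here: Thr10, Tyr22 (2).
Amide-side-chain residues here: none (0).
The two groups share no amino acid, so total = 2 + 0 = 2.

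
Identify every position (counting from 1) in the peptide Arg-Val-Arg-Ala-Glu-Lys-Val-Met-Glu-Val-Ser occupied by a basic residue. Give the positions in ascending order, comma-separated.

The basic amino acids are Lys (K), Arg (R), and His (H).
Matching residues: Arg1, Arg3, Lys6.

1, 3, 6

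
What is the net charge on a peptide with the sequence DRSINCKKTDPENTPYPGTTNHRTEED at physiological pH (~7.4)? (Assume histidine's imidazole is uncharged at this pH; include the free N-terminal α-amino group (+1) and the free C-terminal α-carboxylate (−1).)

Near pH 7.4, K and R contribute +1 each, D and E contribute −1 each, and every other side chain (His included, as stated) is uncharged.
Positive (K, R): R2, K7, K8, R23 → +4.
Negative (D, E): D1, D10, E12, E25, E26, D27 → −6.
The N-terminus (+1) and C-terminus (−1) cancel.
Net charge = (+4) + (−6) = −2.

-2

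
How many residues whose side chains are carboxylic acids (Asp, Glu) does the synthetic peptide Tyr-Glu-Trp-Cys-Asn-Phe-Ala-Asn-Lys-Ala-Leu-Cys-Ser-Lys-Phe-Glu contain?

Matching residues: Glu2, Glu16.

2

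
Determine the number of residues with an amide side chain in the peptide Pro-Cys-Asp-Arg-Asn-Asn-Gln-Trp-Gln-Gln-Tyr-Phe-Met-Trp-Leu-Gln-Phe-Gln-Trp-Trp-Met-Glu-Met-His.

Asparagine (N) and glutamine (Q) have uncharged amide side chains.
Matching residues: Asn5, Asn6, Gln7, Gln9, Gln10, Gln16, Gln18.

7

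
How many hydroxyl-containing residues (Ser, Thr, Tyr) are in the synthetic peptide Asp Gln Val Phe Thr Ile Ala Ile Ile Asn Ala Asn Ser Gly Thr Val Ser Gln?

Matching residues: Thr5, Ser13, Thr15, Ser17.

4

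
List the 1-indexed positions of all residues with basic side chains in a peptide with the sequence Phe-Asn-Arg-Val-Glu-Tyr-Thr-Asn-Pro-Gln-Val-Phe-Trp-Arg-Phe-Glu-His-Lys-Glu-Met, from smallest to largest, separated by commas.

3, 14, 17, 18

Lysine (K), arginine (R), and histidine (H) have basic, nitrogen-containing side chains.
Matching residues: Arg3, Arg14, His17, Lys18.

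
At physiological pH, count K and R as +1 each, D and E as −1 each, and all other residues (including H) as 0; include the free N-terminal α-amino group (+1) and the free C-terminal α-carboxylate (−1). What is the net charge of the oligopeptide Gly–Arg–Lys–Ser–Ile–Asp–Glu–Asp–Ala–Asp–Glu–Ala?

-3

Positive (K, R): Arg2, Lys3 → +2.
Negative (D, E): Asp6, Glu7, Asp8, Asp10, Glu11 → −5.
The N-terminus (+1) and C-terminus (−1) cancel.
Net charge = (+2) + (−5) = −3.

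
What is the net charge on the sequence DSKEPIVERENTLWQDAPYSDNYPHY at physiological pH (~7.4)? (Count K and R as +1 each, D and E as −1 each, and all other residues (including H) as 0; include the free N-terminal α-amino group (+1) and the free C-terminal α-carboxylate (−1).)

Positive (K, R): K3, R9 → +2.
Negative (D, E): D1, E4, E8, E10, D16, D21 → −6.
The N-terminus (+1) and C-terminus (−1) cancel.
Net charge = (+2) + (−6) = −4.

-4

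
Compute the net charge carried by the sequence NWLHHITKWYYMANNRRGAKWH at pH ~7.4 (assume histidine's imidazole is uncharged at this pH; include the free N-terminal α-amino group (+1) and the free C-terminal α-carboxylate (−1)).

+4

Near pH 7.4, K and R contribute +1 each, D and E contribute −1 each, and every other side chain (His included, as stated) is uncharged.
Positive (K, R): K8, R16, R17, K20 → +4.
Negative (D, E): none → −0.
The N-terminus (+1) and C-terminus (−1) cancel.
Net charge = (+4) + (−0) = +4.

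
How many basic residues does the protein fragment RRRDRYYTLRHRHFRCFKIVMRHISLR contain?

K, R, and H are the three residues with basic side chains (ε-amine, guanidinium, and imidazole respectively).
Matching residues: R1, R2, R3, R5, R10, H11, R12, H13, R15, K18, R22, H23, R27.

13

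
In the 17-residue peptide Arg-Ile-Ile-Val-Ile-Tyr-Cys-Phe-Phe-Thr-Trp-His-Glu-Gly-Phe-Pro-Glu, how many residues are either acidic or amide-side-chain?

2

Acidic: D, E. Amide-side-chain: N, Q.
Acidic residues here: Glu13, Glu17 (2).
Amide-side-chain residues here: none (0).
The two groups share no amino acid, so total = 2 + 0 = 2.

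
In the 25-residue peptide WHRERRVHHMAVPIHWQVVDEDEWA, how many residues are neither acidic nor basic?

13

Acidic: D, E. Basic: K, R, H. All other residues are neither.
Matching residues: W1, V7, M10, A11, V12, P13, I14, W16, Q17, V18, V19, W24, A25.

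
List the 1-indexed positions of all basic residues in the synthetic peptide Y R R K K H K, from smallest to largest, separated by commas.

2, 3, 4, 5, 6, 7

K, R, and H are the three residues with basic side chains (ε-amine, guanidinium, and imidazole respectively).
Matching residues: R2, R3, K4, K5, H6, K7.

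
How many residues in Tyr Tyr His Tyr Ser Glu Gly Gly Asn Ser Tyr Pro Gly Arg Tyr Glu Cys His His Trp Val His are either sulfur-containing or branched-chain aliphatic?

2

Sulfur-containing: C, M. Branched-chain aliphatic: I, L, V.
Sulfur-containing residues here: Cys17 (1).
Branched-chain aliphatic residues here: Val21 (1).
The two groups share no amino acid, so total = 1 + 1 = 2.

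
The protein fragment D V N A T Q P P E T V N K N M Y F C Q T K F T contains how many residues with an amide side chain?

5

Asparagine (N) and glutamine (Q) have uncharged amide side chains.
Matching residues: N3, Q6, N12, N14, Q19.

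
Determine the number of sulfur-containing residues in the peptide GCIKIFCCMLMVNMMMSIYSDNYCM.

The sulfur-bearing residues are cysteine (–SH) and methionine (–S–CH₃).
Matching residues: C2, C7, C8, M9, M11, M14, M15, M16, C24, M25.

10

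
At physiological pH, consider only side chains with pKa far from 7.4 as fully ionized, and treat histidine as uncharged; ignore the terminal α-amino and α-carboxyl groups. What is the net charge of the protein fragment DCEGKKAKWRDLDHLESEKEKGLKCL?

0

The side chains ionized at physiological pH are Lys/Arg (+1) and Asp/Glu (−1); with His treated as neutral, nothing else contributes.
Positive (K, R): K5, K6, K8, R10, K19, K21, K24 → +7.
Negative (D, E): D1, E3, D11, D13, E16, E18, E20 → −7.
Net charge = (+7) + (−7) = 0.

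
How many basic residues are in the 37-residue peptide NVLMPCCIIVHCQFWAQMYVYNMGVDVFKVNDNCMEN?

2

The basic amino acids are Lys (K), Arg (R), and His (H).
Matching residues: H11, K29.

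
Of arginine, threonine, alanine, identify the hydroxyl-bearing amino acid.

S, T, and Y are the three residues with a side-chain hydroxyl.
Of the listed options, only threonine belongs to this group.

threonine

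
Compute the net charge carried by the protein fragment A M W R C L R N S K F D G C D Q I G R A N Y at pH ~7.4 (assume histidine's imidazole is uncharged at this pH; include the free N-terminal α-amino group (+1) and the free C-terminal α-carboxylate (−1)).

Near pH 7.4, K and R contribute +1 each, D and E contribute −1 each, and every other side chain (His included, as stated) is uncharged.
Positive (K, R): R4, R7, K10, R19 → +4.
Negative (D, E): D12, D15 → −2.
The N-terminus (+1) and C-terminus (−1) cancel.
Net charge = (+4) + (−2) = +2.

+2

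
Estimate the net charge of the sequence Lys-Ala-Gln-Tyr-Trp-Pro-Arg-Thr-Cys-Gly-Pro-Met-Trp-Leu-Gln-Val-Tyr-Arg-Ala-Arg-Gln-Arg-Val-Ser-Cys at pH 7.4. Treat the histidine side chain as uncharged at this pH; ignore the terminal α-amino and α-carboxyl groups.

+5

At pH ~7.4 the Lys and Arg side chains are protonated (+1), the Asp and Glu side chains are deprotonated (−1), and with His taken as neutral all other side chains carry no charge.
Positive (K, R): Lys1, Arg7, Arg18, Arg20, Arg22 → +5.
Negative (D, E): none → −0.
Net charge = (+5) + (−0) = +5.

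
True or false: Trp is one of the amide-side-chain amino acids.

False

Asparagine (N) and glutamine (Q) have uncharged amide side chains.
Tryptophan is not in this group.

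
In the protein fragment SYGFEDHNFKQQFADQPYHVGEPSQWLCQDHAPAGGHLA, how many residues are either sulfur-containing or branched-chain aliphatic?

4

Sulfur-containing: C, M. Branched-chain aliphatic: I, L, V.
Sulfur-containing residues here: C28 (1).
Branched-chain aliphatic residues here: V20, L27, L38 (3).
The two groups share no amino acid, so total = 1 + 3 = 4.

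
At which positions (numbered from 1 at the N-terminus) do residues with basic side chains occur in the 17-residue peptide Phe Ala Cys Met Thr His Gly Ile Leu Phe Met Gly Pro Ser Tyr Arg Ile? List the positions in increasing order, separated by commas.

Lysine (K), arginine (R), and histidine (H) have basic, nitrogen-containing side chains.
Matching residues: His6, Arg16.

6, 16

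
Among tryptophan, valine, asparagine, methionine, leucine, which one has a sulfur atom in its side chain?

methionine

Cysteine (C, thiol) and methionine (M, thioether) are the two sulfur-containing amino acids.
Of the listed options, only methionine belongs to this group.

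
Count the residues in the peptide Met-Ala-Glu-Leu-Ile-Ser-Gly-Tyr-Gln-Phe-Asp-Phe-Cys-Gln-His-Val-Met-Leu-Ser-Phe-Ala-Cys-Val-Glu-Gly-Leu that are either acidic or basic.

4

Acidic: D, E. Basic: H, K, R.
Acidic residues here: Glu3, Asp11, Glu24 (3).
Basic residues here: His15 (1).
The two groups share no amino acid, so total = 3 + 1 = 4.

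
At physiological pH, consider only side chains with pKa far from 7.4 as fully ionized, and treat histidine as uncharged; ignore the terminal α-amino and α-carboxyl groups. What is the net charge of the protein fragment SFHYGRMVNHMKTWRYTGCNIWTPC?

Near pH 7.4, K and R contribute +1 each, D and E contribute −1 each, and every other side chain (His included, as stated) is uncharged.
Positive (K, R): R6, K12, R15 → +3.
Negative (D, E): none → −0.
Net charge = (+3) + (−0) = +3.

+3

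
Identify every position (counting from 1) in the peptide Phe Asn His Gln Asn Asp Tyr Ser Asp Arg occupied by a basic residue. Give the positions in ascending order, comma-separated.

Lysine (K), arginine (R), and histidine (H) have basic, nitrogen-containing side chains.
Matching residues: His3, Arg10.

3, 10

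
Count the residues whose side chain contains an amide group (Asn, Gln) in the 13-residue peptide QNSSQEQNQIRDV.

Matching residues: Q1, N2, Q5, Q7, N8, Q9.

6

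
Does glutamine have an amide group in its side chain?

Only N (asparagine) and Q (glutamine) carry a side-chain carboxamide.
Glutamine is in this group.

Yes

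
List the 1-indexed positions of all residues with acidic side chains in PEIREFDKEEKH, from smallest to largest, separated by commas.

2, 5, 7, 9, 10

The acidic residues are Asp (D) and Glu (E), whose side chains end in a carboxylate group.
Matching residues: E2, E5, D7, E9, E10.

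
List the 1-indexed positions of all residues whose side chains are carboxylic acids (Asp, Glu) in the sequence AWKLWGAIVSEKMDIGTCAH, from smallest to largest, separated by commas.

11, 14

Matching residues: E11, D14.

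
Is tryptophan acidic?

Aspartate (D) and glutamate (E) have carboxylic-acid side chains and are the acidic amino acids.
Tryptophan is not in this group.

No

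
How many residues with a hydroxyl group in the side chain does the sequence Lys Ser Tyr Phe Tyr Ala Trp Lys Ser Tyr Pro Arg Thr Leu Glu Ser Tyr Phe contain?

8

S, T, and Y are the three residues with a side-chain hydroxyl.
Matching residues: Ser2, Tyr3, Tyr5, Ser9, Tyr10, Thr13, Ser16, Tyr17.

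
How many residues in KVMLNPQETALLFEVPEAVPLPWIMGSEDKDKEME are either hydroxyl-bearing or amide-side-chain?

4

Hydroxyl-bearing: S, T, Y. Amide-side-chain: N, Q.
Hydroxyl-bearing residues here: T9, S27 (2).
Amide-side-chain residues here: N5, Q7 (2).
The two groups share no amino acid, so total = 2 + 2 = 4.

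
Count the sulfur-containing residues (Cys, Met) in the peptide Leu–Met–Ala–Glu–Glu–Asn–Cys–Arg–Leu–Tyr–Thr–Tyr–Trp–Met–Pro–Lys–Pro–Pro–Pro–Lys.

3

Matching residues: Met2, Cys7, Met14.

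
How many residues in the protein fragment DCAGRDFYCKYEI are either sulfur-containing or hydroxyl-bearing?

4

Sulfur-containing: C, M. Hydroxyl-bearing: S, T, Y.
Sulfur-containing residues here: C2, C9 (2).
Hydroxyl-bearing residues here: Y8, Y11 (2).
The two groups share no amino acid, so total = 2 + 2 = 4.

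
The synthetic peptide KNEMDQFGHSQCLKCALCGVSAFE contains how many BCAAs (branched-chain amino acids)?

The BCAAs are Val, Leu, and Ile — aliphatic side chains with a branch point.
Matching residues: L13, L17, V20.

3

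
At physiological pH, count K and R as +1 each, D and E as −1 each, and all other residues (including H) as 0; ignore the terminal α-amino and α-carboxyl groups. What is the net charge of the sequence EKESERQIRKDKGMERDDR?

0

Positive (K, R): K2, R6, R9, K10, K12, R16, R19 → +7.
Negative (D, E): E1, E3, E5, D11, E15, D17, D18 → −7.
Net charge = (+7) + (−7) = 0.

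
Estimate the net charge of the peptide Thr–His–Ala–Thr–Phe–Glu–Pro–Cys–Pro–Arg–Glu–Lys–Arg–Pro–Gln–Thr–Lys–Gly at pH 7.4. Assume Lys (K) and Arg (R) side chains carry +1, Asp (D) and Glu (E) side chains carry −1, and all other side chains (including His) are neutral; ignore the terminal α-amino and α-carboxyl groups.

+2

Positive (K, R): Arg10, Lys12, Arg13, Lys17 → +4.
Negative (D, E): Glu6, Glu11 → −2.
Net charge = (+4) + (−2) = +2.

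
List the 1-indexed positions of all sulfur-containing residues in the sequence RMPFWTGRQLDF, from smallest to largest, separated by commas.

2

The sulfur-bearing residues are cysteine (–SH) and methionine (–S–CH₃).
Matching residues: M2.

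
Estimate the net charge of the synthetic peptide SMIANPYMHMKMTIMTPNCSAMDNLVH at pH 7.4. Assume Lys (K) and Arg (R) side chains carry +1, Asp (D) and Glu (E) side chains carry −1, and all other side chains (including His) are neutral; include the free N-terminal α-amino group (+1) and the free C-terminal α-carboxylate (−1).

0

Positive (K, R): K11 → +1.
Negative (D, E): D23 → −1.
The N-terminus (+1) and C-terminus (−1) cancel.
Net charge = (+1) + (−1) = 0.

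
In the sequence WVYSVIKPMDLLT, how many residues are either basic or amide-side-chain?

1

Basic: H, K, R. Amide-side-chain: N, Q.
Basic residues here: K7 (1).
Amide-side-chain residues here: none (0).
The two groups share no amino acid, so total = 1 + 0 = 1.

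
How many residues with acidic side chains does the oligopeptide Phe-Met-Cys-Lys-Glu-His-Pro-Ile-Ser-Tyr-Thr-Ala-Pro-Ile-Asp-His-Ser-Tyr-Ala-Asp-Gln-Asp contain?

4

Aspartate (D) and glutamate (E) have carboxylic-acid side chains and are the acidic amino acids.
Matching residues: Glu5, Asp15, Asp20, Asp22.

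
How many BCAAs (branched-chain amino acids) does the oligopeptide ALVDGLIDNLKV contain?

V, L, and I make up the branched-chain aliphatic group.
Matching residues: L2, V3, L6, I7, L10, V12.

6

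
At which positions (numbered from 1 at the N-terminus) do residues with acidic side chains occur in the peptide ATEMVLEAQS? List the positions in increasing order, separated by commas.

3, 7

Only D (aspartate) and E (glutamate) carry a side-chain carboxylic acid.
Matching residues: E3, E7.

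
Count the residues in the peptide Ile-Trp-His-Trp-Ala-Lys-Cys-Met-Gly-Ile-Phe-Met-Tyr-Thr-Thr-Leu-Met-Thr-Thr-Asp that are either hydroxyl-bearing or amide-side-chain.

5

Hydroxyl-bearing: S, T, Y. Amide-side-chain: N, Q.
Hydroxyl-bearing residues here: Tyr13, Thr14, Thr15, Thr18, Thr19 (5).
Amide-side-chain residues here: none (0).
The two groups share no amino acid, so total = 5 + 0 = 5.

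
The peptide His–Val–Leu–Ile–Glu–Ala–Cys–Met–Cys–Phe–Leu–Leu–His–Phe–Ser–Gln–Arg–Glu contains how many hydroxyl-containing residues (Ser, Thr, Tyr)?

1

Matching residues: Ser15.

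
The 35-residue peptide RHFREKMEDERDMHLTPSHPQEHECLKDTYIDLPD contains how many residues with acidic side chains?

10

Aspartate (D) and glutamate (E) have carboxylic-acid side chains and are the acidic amino acids.
Matching residues: E5, E8, D9, E10, D12, E22, E24, D28, D32, D35.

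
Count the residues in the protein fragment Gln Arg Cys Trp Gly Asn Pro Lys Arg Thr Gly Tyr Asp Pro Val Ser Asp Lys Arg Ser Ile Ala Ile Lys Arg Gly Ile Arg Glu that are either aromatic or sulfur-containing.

3

Aromatic: F, W, Y. Sulfur-containing: C, M.
Aromatic residues here: Trp4, Tyr12 (2).
Sulfur-containing residues here: Cys3 (1).
The two groups share no amino acid, so total = 2 + 1 = 3.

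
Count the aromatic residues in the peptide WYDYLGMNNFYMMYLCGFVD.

7

The aromatic amino acids are Phe (F, benzyl), Trp (W, indole), and Tyr (Y, phenol).
Matching residues: W1, Y2, Y4, F10, Y11, Y14, F18.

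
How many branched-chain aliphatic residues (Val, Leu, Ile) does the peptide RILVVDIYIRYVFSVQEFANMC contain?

8

Matching residues: I2, L3, V4, V5, I7, I9, V12, V15.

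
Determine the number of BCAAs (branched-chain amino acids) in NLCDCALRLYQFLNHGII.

6

The BCAAs are Val, Leu, and Ile — aliphatic side chains with a branch point.
Matching residues: L2, L7, L9, L13, I17, I18.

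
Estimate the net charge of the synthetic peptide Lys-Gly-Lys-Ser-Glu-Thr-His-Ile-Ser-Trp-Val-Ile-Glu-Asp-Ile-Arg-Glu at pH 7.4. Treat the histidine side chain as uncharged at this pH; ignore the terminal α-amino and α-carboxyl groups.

Near pH 7.4, K and R contribute +1 each, D and E contribute −1 each, and every other side chain (His included, as stated) is uncharged.
Positive (K, R): Lys1, Lys3, Arg16 → +3.
Negative (D, E): Glu5, Glu13, Asp14, Glu17 → −4.
Net charge = (+3) + (−4) = −1.

-1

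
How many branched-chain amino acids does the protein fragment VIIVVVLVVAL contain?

10

The BCAAs are Val, Leu, and Ile — aliphatic side chains with a branch point.
Matching residues: V1, I2, I3, V4, V5, V6, L7, V8, V9, L11.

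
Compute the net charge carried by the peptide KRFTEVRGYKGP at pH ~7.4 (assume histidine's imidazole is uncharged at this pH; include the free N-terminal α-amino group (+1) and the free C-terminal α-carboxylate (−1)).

+3

Near pH 7.4, K and R contribute +1 each, D and E contribute −1 each, and every other side chain (His included, as stated) is uncharged.
Positive (K, R): K1, R2, R7, K10 → +4.
Negative (D, E): E5 → −1.
The N-terminus (+1) and C-terminus (−1) cancel.
Net charge = (+4) + (−1) = +3.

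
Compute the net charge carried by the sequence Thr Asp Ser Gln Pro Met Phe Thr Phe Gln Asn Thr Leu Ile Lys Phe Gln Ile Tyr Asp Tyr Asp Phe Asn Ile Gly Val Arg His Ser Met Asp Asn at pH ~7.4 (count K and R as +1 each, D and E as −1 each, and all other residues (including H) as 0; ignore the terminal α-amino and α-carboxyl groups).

Positive (K, R): Lys15, Arg28 → +2.
Negative (D, E): Asp2, Asp20, Asp22, Asp32 → −4.
Net charge = (+2) + (−4) = −2.

-2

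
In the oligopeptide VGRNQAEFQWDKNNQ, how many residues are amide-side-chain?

Only N (asparagine) and Q (glutamine) carry a side-chain carboxamide.
Matching residues: N4, Q5, Q9, N13, N14, Q15.

6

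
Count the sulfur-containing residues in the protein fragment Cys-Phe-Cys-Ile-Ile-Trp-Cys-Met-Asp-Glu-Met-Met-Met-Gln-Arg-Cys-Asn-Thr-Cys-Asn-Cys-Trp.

10

Only Cys (C) and Met (M) have a sulfur atom in the side chain.
Matching residues: Cys1, Cys3, Cys7, Met8, Met11, Met12, Met13, Cys16, Cys19, Cys21.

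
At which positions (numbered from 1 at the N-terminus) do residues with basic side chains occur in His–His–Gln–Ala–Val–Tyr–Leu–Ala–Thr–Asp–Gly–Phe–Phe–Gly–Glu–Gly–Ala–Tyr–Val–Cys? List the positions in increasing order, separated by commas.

The basic amino acids are Lys (K), Arg (R), and His (H).
Matching residues: His1, His2.

1, 2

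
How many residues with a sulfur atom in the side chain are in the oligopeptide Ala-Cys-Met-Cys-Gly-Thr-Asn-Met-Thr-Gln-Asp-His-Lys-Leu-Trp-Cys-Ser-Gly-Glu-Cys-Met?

Only Cys (C) and Met (M) have a sulfur atom in the side chain.
Matching residues: Cys2, Met3, Cys4, Met8, Cys16, Cys20, Met21.

7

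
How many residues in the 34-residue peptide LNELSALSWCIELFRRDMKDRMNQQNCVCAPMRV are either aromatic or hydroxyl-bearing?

4

Aromatic: F, W, Y. Hydroxyl-bearing: S, T, Y.
Aromatic residues here: W9, F14 (2).
Hydroxyl-bearing residues here: S5, S8 (2).
(Y belongs to both groups, but none appear in this sequence.) Total = 2 + 2 = 4.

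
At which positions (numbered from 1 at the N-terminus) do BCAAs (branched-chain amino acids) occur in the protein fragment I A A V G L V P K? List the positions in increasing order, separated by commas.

1, 4, 6, 7

Valine (V), leucine (L), and isoleucine (I) are the branched-chain amino acids.
Matching residues: I1, V4, L6, V7.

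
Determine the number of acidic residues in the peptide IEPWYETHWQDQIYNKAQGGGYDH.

The acidic residues are Asp (D) and Glu (E), whose side chains end in a carboxylate group.
Matching residues: E2, E6, D11, D23.

4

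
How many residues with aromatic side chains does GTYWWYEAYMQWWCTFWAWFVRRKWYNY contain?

The aromatic amino acids are Phe (F, benzyl), Trp (W, indole), and Tyr (Y, phenol).
Matching residues: Y3, W4, W5, Y6, Y9, W12, W13, F16, W17, W19, F20, W25, Y26, Y28.

14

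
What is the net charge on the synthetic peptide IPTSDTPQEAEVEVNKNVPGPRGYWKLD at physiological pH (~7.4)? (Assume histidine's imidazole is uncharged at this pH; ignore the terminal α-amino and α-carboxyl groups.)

The side chains ionized at physiological pH are Lys/Arg (+1) and Asp/Glu (−1); with His treated as neutral, nothing else contributes.
Positive (K, R): K16, R22, K26 → +3.
Negative (D, E): D5, E9, E11, E13, D28 → −5.
Net charge = (+3) + (−5) = −2.

-2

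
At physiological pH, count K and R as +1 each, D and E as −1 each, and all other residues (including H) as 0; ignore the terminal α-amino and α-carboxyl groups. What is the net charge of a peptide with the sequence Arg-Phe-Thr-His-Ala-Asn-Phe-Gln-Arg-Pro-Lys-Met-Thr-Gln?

+3

Positive (K, R): Arg1, Arg9, Lys11 → +3.
Negative (D, E): none → −0.
Net charge = (+3) + (−0) = +3.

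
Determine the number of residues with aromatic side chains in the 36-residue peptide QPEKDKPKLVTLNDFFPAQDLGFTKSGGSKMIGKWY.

5

Phenylalanine (F), tryptophan (W), and tyrosine (Y) have aromatic ring side chains.
Matching residues: F15, F16, F23, W35, Y36.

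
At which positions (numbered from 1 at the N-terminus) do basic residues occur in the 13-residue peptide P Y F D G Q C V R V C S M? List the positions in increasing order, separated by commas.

K, R, and H are the three residues with basic side chains (ε-amine, guanidinium, and imidazole respectively).
Matching residues: R9.

9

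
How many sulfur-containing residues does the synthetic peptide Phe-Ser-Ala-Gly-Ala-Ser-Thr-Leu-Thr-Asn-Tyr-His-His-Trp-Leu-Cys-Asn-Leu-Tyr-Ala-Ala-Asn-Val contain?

Cysteine (C, thiol) and methionine (M, thioether) are the two sulfur-containing amino acids.
Matching residues: Cys16.

1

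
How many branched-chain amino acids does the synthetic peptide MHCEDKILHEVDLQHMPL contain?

5

V, L, and I make up the branched-chain aliphatic group.
Matching residues: I7, L8, V11, L13, L18.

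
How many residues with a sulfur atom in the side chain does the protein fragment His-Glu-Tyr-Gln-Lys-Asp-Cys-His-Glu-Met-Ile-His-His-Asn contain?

2

Cysteine (C, thiol) and methionine (M, thioether) are the two sulfur-containing amino acids.
Matching residues: Cys7, Met10.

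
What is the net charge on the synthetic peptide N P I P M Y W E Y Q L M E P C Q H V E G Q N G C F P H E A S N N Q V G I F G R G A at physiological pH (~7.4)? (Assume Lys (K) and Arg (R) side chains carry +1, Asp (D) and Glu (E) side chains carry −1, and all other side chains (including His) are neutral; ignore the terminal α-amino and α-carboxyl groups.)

-3

Positive (K, R): R39 → +1.
Negative (D, E): E8, E13, E19, E28 → −4.
Net charge = (+1) + (−4) = −3.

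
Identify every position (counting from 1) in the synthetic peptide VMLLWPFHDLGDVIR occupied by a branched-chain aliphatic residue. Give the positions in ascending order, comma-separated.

Matching residues: V1, L3, L4, L10, V13, I14.

1, 3, 4, 10, 13, 14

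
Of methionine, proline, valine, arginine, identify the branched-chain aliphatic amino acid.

Valine (V), leucine (L), and isoleucine (I) are the branched-chain amino acids.
Of the listed options, only valine belongs to this group.

valine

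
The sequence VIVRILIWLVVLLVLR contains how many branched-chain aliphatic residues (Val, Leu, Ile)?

Matching residues: V1, I2, V3, I5, L6, I7, L9, V10, V11, L12, L13, V14, L15.

13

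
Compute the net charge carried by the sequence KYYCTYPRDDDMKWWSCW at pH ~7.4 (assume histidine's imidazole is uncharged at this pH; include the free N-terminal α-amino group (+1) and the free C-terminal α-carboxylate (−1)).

0

Near pH 7.4, K and R contribute +1 each, D and E contribute −1 each, and every other side chain (His included, as stated) is uncharged.
Positive (K, R): K1, R8, K13 → +3.
Negative (D, E): D9, D10, D11 → −3.
The N-terminus (+1) and C-terminus (−1) cancel.
Net charge = (+3) + (−3) = 0.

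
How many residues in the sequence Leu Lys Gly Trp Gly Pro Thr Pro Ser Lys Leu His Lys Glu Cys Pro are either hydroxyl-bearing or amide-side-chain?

2

Hydroxyl-bearing: S, T, Y. Amide-side-chain: N, Q.
Hydroxyl-bearing residues here: Thr7, Ser9 (2).
Amide-side-chain residues here: none (0).
The two groups share no amino acid, so total = 2 + 0 = 2.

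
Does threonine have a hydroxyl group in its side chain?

Serine (S), threonine (T), and tyrosine (Y) each carry a hydroxyl group on the side chain.
Threonine is in this group.

Yes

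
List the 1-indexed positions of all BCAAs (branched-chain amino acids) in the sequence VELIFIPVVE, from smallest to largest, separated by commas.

1, 3, 4, 6, 8, 9

The BCAAs are Val, Leu, and Ile — aliphatic side chains with a branch point.
Matching residues: V1, L3, I4, I6, V8, V9.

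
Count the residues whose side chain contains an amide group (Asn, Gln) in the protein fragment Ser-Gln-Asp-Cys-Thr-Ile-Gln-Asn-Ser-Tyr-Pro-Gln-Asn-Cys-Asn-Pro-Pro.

Matching residues: Gln2, Gln7, Asn8, Gln12, Asn13, Asn15.

6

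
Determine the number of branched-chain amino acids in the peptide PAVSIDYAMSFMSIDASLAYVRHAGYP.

5

V, L, and I make up the branched-chain aliphatic group.
Matching residues: V3, I5, I14, L18, V21.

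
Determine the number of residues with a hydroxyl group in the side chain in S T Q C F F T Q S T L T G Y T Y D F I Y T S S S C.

The –OH-bearing residues are Ser, Thr (aliphatic alcohols), and Tyr (phenol).
Matching residues: S1, T2, T7, S9, T10, T12, Y14, T15, Y16, Y20, T21, S22, S23, S24.

14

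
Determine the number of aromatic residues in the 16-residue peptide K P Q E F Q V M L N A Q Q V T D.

1

Phenylalanine (F), tryptophan (W), and tyrosine (Y) have aromatic ring side chains.
Matching residues: F5.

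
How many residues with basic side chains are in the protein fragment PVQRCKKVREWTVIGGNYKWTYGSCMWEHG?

Lysine (K), arginine (R), and histidine (H) have basic, nitrogen-containing side chains.
Matching residues: R4, K6, K7, R9, K19, H29.

6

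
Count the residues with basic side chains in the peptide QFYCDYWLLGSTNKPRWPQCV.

K, R, and H are the three residues with basic side chains (ε-amine, guanidinium, and imidazole respectively).
Matching residues: K14, R16.

2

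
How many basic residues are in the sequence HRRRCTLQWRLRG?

6

The basic amino acids are Lys (K), Arg (R), and His (H).
Matching residues: H1, R2, R3, R4, R10, R12.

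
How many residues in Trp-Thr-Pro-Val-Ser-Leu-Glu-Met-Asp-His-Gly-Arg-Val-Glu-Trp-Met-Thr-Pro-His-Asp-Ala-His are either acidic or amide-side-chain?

4

Acidic: D, E. Amide-side-chain: N, Q.
Acidic residues here: Glu7, Asp9, Glu14, Asp20 (4).
Amide-side-chain residues here: none (0).
The two groups share no amino acid, so total = 4 + 0 = 4.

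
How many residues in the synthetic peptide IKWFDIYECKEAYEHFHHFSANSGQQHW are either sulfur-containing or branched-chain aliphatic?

3

Sulfur-containing: C, M. Branched-chain aliphatic: I, L, V.
Sulfur-containing residues here: C9 (1).
Branched-chain aliphatic residues here: I1, I6 (2).
The two groups share no amino acid, so total = 1 + 2 = 3.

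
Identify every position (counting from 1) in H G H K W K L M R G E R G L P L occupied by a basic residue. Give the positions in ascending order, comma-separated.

1, 3, 4, 6, 9, 12

Lysine (K), arginine (R), and histidine (H) have basic, nitrogen-containing side chains.
Matching residues: H1, H3, K4, K6, R9, R12.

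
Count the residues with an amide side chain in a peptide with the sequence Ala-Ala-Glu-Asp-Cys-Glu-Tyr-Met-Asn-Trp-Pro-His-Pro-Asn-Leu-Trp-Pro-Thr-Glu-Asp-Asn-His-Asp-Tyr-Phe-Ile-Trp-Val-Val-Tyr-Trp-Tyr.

3

The amide-side-chain residues are Asn (N) and Gln (Q).
Matching residues: Asn9, Asn14, Asn21.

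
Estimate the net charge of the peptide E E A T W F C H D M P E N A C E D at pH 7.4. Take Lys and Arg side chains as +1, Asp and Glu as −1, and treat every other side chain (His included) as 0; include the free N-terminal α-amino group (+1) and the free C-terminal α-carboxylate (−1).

-6

Positive (K, R): none → +0.
Negative (D, E): E1, E2, D9, E12, E16, D17 → −6.
The N-terminus (+1) and C-terminus (−1) cancel.
Net charge = (+0) + (−6) = −6.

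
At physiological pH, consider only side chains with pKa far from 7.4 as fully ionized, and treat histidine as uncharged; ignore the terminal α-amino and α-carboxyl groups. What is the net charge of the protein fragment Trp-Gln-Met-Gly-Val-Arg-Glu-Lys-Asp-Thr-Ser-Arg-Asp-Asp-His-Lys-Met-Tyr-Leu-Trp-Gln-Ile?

0

The side chains ionized at physiological pH are Lys/Arg (+1) and Asp/Glu (−1); with His treated as neutral, nothing else contributes.
Positive (K, R): Arg6, Lys8, Arg12, Lys16 → +4.
Negative (D, E): Glu7, Asp9, Asp13, Asp14 → −4.
Net charge = (+4) + (−4) = 0.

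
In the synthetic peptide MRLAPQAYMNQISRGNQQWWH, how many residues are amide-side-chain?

The amide-side-chain residues are Asn (N) and Gln (Q).
Matching residues: Q6, N10, Q11, N16, Q17, Q18.

6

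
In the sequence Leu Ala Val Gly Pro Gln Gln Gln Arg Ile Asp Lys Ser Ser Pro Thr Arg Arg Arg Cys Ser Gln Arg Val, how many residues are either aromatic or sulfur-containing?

1

Aromatic: F, W, Y. Sulfur-containing: C, M.
Aromatic residues here: none (0).
Sulfur-containing residues here: Cys20 (1).
The two groups share no amino acid, so total = 0 + 1 = 1.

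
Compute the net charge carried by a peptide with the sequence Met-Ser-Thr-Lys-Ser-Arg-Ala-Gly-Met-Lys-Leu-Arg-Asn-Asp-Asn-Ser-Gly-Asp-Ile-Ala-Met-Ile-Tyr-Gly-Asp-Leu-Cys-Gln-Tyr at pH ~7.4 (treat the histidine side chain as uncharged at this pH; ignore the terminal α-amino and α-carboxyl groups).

At pH ~7.4 the Lys and Arg side chains are protonated (+1), the Asp and Glu side chains are deprotonated (−1), and with His taken as neutral all other side chains carry no charge.
Positive (K, R): Lys4, Arg6, Lys10, Arg12 → +4.
Negative (D, E): Asp14, Asp18, Asp25 → −3.
Net charge = (+4) + (−3) = +1.

+1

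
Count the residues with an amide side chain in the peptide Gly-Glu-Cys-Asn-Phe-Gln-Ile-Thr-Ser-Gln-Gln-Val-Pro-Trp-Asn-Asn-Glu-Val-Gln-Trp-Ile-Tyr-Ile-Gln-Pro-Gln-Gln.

The amide-side-chain residues are Asn (N) and Gln (Q).
Matching residues: Asn4, Gln6, Gln10, Gln11, Asn15, Asn16, Gln19, Gln24, Gln26, Gln27.

10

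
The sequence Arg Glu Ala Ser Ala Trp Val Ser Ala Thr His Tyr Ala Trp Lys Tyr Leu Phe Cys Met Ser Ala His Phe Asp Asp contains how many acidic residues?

Aspartate (D) and glutamate (E) have carboxylic-acid side chains and are the acidic amino acids.
Matching residues: Glu2, Asp25, Asp26.

3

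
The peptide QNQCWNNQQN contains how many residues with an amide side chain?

8

The amide-side-chain residues are Asn (N) and Gln (Q).
Matching residues: Q1, N2, Q3, N6, N7, Q8, Q9, N10.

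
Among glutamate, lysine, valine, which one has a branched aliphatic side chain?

valine

Valine (V), leucine (L), and isoleucine (I) are the branched-chain amino acids.
Of the listed options, only valine belongs to this group.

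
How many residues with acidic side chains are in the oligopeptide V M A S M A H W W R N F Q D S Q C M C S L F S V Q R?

Only D (aspartate) and E (glutamate) carry a side-chain carboxylic acid.
Matching residues: D14.

1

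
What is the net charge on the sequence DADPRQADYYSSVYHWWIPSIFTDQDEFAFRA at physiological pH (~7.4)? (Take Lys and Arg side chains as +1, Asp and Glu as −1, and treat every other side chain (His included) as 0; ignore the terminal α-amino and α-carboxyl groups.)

Positive (K, R): R5, R31 → +2.
Negative (D, E): D1, D3, D8, D24, D26, E27 → −6.
Net charge = (+2) + (−6) = −4.

-4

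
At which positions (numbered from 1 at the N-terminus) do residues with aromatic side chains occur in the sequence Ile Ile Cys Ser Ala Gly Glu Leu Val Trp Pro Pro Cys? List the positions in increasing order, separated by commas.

F, W, and Y each carry an aromatic ring on the side chain.
Matching residues: Trp10.

10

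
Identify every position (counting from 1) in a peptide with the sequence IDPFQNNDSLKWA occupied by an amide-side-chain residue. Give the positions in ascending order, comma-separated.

5, 6, 7

Asparagine (N) and glutamine (Q) have uncharged amide side chains.
Matching residues: Q5, N6, N7.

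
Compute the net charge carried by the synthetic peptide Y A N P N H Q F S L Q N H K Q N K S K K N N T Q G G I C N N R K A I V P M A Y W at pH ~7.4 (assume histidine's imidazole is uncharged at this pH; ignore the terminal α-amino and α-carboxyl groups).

Near pH 7.4, K and R contribute +1 each, D and E contribute −1 each, and every other side chain (His included, as stated) is uncharged.
Positive (K, R): K14, K17, K19, K20, R31, K32 → +6.
Negative (D, E): none → −0.
Net charge = (+6) + (−0) = +6.

+6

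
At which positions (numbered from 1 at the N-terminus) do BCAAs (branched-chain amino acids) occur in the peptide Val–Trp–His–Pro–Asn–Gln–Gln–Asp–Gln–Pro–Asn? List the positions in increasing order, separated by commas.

V, L, and I make up the branched-chain aliphatic group.
Matching residues: Val1.

1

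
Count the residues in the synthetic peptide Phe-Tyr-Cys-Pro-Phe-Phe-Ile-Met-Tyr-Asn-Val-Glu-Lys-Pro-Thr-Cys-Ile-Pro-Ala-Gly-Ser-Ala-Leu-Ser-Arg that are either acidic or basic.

Acidic: D, E. Basic: H, K, R.
Acidic residues here: Glu12 (1).
Basic residues here: Lys13, Arg25 (2).
The two groups share no amino acid, so total = 1 + 2 = 3.

3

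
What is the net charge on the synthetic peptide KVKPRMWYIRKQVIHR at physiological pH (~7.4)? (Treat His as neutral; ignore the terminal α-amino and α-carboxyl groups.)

The side chains ionized at physiological pH are Lys/Arg (+1) and Asp/Glu (−1); with His treated as neutral, nothing else contributes.
Positive (K, R): K1, K3, R5, R10, K11, R16 → +6.
Negative (D, E): none → −0.
Net charge = (+6) + (−0) = +6.

+6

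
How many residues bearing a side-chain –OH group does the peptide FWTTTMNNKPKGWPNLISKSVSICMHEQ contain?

Serine (S), threonine (T), and tyrosine (Y) each carry a hydroxyl group on the side chain.
Matching residues: T3, T4, T5, S18, S20, S22.

6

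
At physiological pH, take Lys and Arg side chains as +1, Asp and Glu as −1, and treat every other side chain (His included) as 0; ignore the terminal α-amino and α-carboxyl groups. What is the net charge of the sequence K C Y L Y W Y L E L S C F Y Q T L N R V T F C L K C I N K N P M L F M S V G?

+3

Positive (K, R): K1, R19, K25, K29 → +4.
Negative (D, E): E9 → −1.
Net charge = (+4) + (−1) = +3.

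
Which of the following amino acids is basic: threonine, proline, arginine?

The basic amino acids are Lys (K), Arg (R), and His (H).
Of the listed options, only arginine belongs to this group.

arginine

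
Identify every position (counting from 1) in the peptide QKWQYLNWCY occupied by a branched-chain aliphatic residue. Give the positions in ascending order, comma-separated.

The BCAAs are Val, Leu, and Ile — aliphatic side chains with a branch point.
Matching residues: L6.

6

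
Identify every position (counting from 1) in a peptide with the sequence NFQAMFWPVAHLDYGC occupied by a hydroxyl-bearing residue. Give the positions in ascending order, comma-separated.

14

The –OH-bearing residues are Ser, Thr (aliphatic alcohols), and Tyr (phenol).
Matching residues: Y14.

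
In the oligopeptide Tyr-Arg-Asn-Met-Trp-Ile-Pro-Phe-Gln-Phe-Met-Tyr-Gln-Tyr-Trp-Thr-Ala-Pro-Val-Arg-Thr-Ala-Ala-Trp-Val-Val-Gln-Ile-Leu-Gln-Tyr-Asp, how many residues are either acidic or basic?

Acidic: D, E. Basic: H, K, R.
Acidic residues here: Asp32 (1).
Basic residues here: Arg2, Arg20 (2).
The two groups share no amino acid, so total = 1 + 2 = 3.

3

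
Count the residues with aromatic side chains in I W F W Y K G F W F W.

8

Phenylalanine (F), tryptophan (W), and tyrosine (Y) have aromatic ring side chains.
Matching residues: W2, F3, W4, Y5, F8, W9, F10, W11.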